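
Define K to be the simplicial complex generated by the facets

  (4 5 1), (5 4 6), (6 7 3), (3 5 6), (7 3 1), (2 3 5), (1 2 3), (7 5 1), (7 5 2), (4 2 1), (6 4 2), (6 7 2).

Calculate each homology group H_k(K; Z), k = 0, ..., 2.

H_0 ≅ Z,  H_1 ≅ Z/2,  H_2 = 0.

Order the vertices as 1 < 2 < 3 < 4 < 5 < 6 < 7. Listing each simplex with vertices in this order, K has dimension 2 with simplices:

  0-simplices (7): [1], [2], [3], [4], [5], [6], [7]
  1-simplices (18): [1,2], [1,3], [1,4], [1,5], [1,7], [2,3], [2,4], [2,5], [2,6], [2,7], [3,5], [3,6], [3,7], [4,5], [4,6], [5,6], [5,7], [6,7]
  2-simplices (12): [1,2,3], [1,2,4], [1,3,7], [1,4,5], [1,5,7], [2,3,5], [2,4,6], [2,5,7], [2,6,7], [3,5,6], [3,6,7], [4,5,6]

so the chain groups are C_0 ≅ Z^7, C_1 ≅ Z^18, C_2 ≅ Z^12.

Boundary ∂_1: C_1 → C_0 maps an edge to its endpoints' difference, ∂[p,q] = q − p. For instance
  ∂[6,7] = [7] − [6].
This gives a 7×18 integer matrix of rank 6; reducing to Smith normal form yields diagonal entries (1,1,1,1,1,1).

Boundary ∂_2: C_2 → C_1 acts by ∂[p,q,r] = [q,r] − [p,r] + [p,q]. For instance
  ∂[2,4,6] = [4,6] − [2,6] + [2,4],
  ∂[2,6,7] = [6,7] − [2,7] + [2,6].
As a 18×12 matrix over Z this has rank 12, with invariant factors (1,1,1,1,1,1,1,1,1,1,1,2).

Now H_k = ker ∂_k / im ∂_{k+1}, so:

  H_0: rank C_0 − rank ∂_1 = 7 − 6 = 1, and the invariant factors of ∂_1 are all 1, so H_0 ≅ Z.
  H_1: rank ker ∂_1 − rank ∂_2 = (18 − 6) − 12 = 0, and ∂_2 has invariant factor 2 > 1, so H_1 ≅ Z/2.
  H_2: rank ker ∂_2 − rank ∂_3 = (12 − 12) − 0 = 0, and there is no ∂_3, so H_2 ≅ 0.

As a check, the Euler characteristic is 7 − 18 + 12 = 1, which agrees with 1 − 0 + 0 = 1.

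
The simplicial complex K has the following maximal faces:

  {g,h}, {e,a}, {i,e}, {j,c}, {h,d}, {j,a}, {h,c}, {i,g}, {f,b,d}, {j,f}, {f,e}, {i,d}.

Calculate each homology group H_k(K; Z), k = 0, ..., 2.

H_0 ≅ Z,  H_1 ≅ Z^4,  H_2 = 0.

Order the vertices as a < b < c < d < e < f < g < h < i < j. Listing each simplex with vertices in this order, K has dimension 2 with simplices:

  0-simplices (10): a, b, c, d, e, f, g, h, i, j
  1-simplices (14): ae, aj, bd, bf, ch, cj, df, dh, di, ef, ei, fj, gh, gi
  2-simplices (1): bdf

Hence C_0 ≅ Z^10, C_1 ≅ Z^14, C_2 ≅ Z^1.

∂_1: C_1 → C_0 sends each edge [p,q] (with p < q) to q − p. For instance
  ∂cj = j − c.
The resulting 10×14 matrix has rank 9, and its Smith normal form has invariant factors (1,1,1,1,1,1,1,1,1).

∂_2: C_2 → C_1 acts by ∂[p,q,r] = [q,r] − [p,r] + [p,q]. For instance
  ∂bdf = df − bf + bd.
The 14×1 boundary matrix has rank 1 and Smith normal form diag(1).

Now H_k = ker ∂_k / im ∂_{k+1}, so:

  H_0: rank C_0 − rank ∂_1 = 10 − 9 = 1, and the invariant factors of ∂_1 are all 1, so H_0 ≅ Z.
  H_1: rank ker ∂_1 − rank ∂_2 = (14 − 9) − 1 = 4, and the invariant factors of ∂_2 are all 1, so H_1 ≅ Z^4.
  H_2: rank ker ∂_2 − rank ∂_3 = (1 − 1) − 0 = 0, and there is no ∂_3, so H_2 ≅ 0.

As a check, the Euler characteristic is 10 − 14 + 1 = -3, which agrees with 1 − 4 + 0 = -3.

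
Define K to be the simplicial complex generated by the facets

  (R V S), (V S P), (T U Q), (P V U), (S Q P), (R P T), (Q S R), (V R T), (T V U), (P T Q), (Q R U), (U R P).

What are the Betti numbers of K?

We work with the vertex ordering P < Q < R < S < T < U < V. The simplices of K, each written with vertices in increasing order, are:

  0-simplices (7): P, Q, R, S, T, U, V
  1-simplices (18): PQ, PR, PS, PT, PU, PV, QR, QS, QT, QU, RS, RT, RU, RV, SV, TU, TV, UV
  2-simplices (12): PQS, PQT, PRT, PRU, PSV, PUV, QRS, QRU, QTU, RSV, RTV, TUV

giving chain groups C_0 ≅ Z^7, C_1 ≅ Z^18, C_2 ≅ Z^12.

Boundary ∂_1: C_1 → C_0 maps an edge to its endpoints' difference, ∂[p,q] = q − p.
As a 7×18 matrix over Z this has rank 6, with invariant factors (1,1,1,1,1,1).

Boundary ∂_2: C_2 → C_1 maps a triangle to the signed sum of its edges. For instance
  ∂PRU = RU − PU + PR,
  ∂QRS = RS − QS + QR.
As a 18×12 matrix over Z this has rank 12, with invariant factors (1,1,1,1,1,1,1,1,1,1,1,2).

From H_k ≅ ker(∂_k) / im(∂_{k+1}) we obtain:

  H_0: rank C_0 − rank ∂_1 = 7 − 6 = 1, and the invariant factors of ∂_1 are all 1, so H_0 ≅ Z.
  H_1: rank ker ∂_1 − rank ∂_2 = (18 − 6) − 12 = 0, and ∂_2 has invariant factor 2 > 1, so H_1 ≅ Z/2.
  H_2: rank ker ∂_2 − rank ∂_3 = (12 − 12) − 0 = 0, and there is no ∂_3, so H_2 ≅ 0.

As a check, the Euler characteristic is 7 − 18 + 12 = 1, which agrees with 1 − 0 + 0 = 1.

Hence the Betti numbers are b_0 = 1, b_1 = 0, b_2 = 0.

b_0 = 1, b_1 = 0, b_2 = 0.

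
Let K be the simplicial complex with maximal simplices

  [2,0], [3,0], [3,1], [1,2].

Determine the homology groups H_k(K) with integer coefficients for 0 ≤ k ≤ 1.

K has 4 vertices, 4 edges.
rank ∂_0 = 0, rank ∂_1 = 3 ⇒ b_0 = 4 − 0 − 3 = 1; all invariant factors of ∂_1 are 1 so no torsion. So H_0 ≅ Z.
rank ∂_1 = 3, rank ∂_2 = 0 ⇒ b_1 = 4 − 3 − 0 = 1. So H_1 ≅ Z.

H_0 ≅ Z,  H_1 ≅ Z.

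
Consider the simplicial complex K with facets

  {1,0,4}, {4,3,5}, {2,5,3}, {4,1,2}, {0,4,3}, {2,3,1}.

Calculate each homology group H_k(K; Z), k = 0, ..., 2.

Fix the vertex order 0 < 1 < 2 < 3 < 4 < 5 and write every simplex with vertices in increasing order. Then dim K = 2 and the simplices of K are:

  0-simplices (6): [0], [1], [2], [3], [4], [5]
  1-simplices (12): [0,1], [0,3], [0,4], [1,2], [1,3], [1,4], [2,3], [2,4], [2,5], [3,4], [3,5], [4,5]
  2-simplices (6): [0,1,4], [0,3,4], [1,2,3], [1,2,4], [2,3,5], [3,4,5]

Hence C_0 ≅ Z^6, C_1 ≅ Z^12, C_2 ≅ Z^6.

Boundary ∂_1: C_1 → C_0 is given by ∂[p,q] = [q] − [p]. For instance
  ∂[0,4] = [4] − [0].
This gives a 6×12 integer matrix of rank 5; reducing to Smith normal form yields diagonal entries (1,1,1,1,1).

∂_2: C_2 → C_1 maps a triangle to the signed sum of its edges. For instance
  ∂[1,2,4] = [2,4] − [1,4] + [1,2],
  ∂[0,3,4] = [3,4] − [0,4] + [0,3].
As a 12×6 matrix over Z this has rank 6, with invariant factors (1,1,1,1,1,1).

Now H_k = ker ∂_k / im ∂_{k+1}, so:

  H_0: rank C_0 − rank ∂_1 = 6 − 5 = 1, and the invariant factors of ∂_1 are all 1, so H_0 ≅ Z.
  H_1: rank ker ∂_1 − rank ∂_2 = (12 − 5) − 6 = 1, and the invariant factors of ∂_2 are all 1, so H_1 ≅ Z.
  H_2: rank ker ∂_2 − rank ∂_3 = (6 − 6) − 0 = 0, and there is no ∂_3, so H_2 ≅ 0.

H_0 ≅ Z,  H_1 ≅ Z,  H_2 = 0.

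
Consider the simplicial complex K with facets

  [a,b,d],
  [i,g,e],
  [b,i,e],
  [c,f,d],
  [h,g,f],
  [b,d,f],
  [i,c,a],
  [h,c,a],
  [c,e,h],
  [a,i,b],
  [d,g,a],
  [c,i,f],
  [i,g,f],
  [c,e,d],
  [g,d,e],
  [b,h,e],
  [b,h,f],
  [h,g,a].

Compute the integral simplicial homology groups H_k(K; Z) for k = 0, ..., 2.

Take the total order a < b < c < d < e < f < g < h < i on the vertex set. Then K (dimension 2) consists of the simplices:

  0-simplices (9): a, b, c, d, e, f, g, h, i
  1-simplices (27): ab, ac, ad, ag, ah, ai, bd, be, bf, bh, bi, cd, ce, cf, ch, ci, de, df, dg, eg, eh, ei, fg, fh, fi, gh, gi
  2-simplices (18): abd, abi, ach, aci, adg, agh, bdf, beh, bei, bfh, cde, cdf, ceh, cfi, deg, egi, fgh, fgi

Hence C_0 ≅ Z^9, C_1 ≅ Z^27, C_2 ≅ Z^18.

Boundary ∂_1: C_1 → C_0 is given by ∂[p,q] = [q] − [p].
The 9×27 boundary matrix has rank 8 and Smith normal form diag(1,1,1,1,1,1,1,1).

Boundary ∂_2: C_2 → C_1 sends each 2-simplex [p,q,r] to [q,r] − [p,r] + [p,q]. For instance
  ∂ach = ch − ah + ac,
  ∂cfi = fi − ci + cf.
The 27×18 boundary matrix has rank 17 and Smith normal form diag(1,1,1,1,1,1,1,1,1,1,1,1,1,1,1,1,1).

From H_k ≅ ker(∂_k) / im(∂_{k+1}) we obtain:

  H_0: rank C_0 − rank ∂_1 = 9 − 8 = 1, and the invariant factors of ∂_1 are all 1, so H_0 = Z.
  H_1: rank ker ∂_1 − rank ∂_2 = (27 − 8) − 17 = 2, and the invariant factors of ∂_2 are all 1, so H_1 = Z^2.
  H_2: rank ker ∂_2 − rank ∂_3 = (18 − 17) − 0 = 1, and there is no ∂_3, so H_2 = Z.

(K is a triangulation of the torus T^2.)

H_0 ≅ Z,  H_1 ≅ Z^2,  H_2 ≅ Z.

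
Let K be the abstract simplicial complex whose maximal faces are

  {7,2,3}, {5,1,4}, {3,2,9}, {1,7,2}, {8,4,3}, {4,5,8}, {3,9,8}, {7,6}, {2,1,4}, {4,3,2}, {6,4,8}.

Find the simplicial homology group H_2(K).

Take the total order 1 < 2 < 3 < 4 < 5 < 6 < 7 < 8 < 9 on the vertex set. Then K (dimension 2) consists of the simplices:

  0-simplices (9): [1], [2], [3], [4], [5], [6], [7], [8], [9]
  1-simplices (19): [1,2], [1,4], [1,5], [1,7], [2,3], [2,4], [2,7], [2,9], [3,4], [3,7], [3,8], [3,9], [4,5], [4,6], [4,8], [5,8], [6,7], [6,8], [8,9]
  2-simplices (10): [1,2,4], [1,2,7], [1,4,5], [2,3,4], [2,3,7], [2,3,9], [3,4,8], [3,8,9], [4,5,8], [4,6,8]

giving chain groups C_0 ≅ Z^9, C_1 ≅ Z^19, C_2 ≅ Z^10.

∂_1: C_1 → C_0 sends each edge [p,q] (with p < q) to q − p. For instance
  ∂[3,4] = [4] − [3].
This gives a 9×19 integer matrix of rank 8; reducing to Smith normal form yields diagonal entries (1,1,1,1,1,1,1,1).

∂_2: C_2 → C_1 acts by ∂[p,q,r] = [q,r] − [p,r] + [p,q]. For instance
  ∂[3,4,8] = [4,8] − [3,8] + [3,4],
  ∂[2,3,7] = [3,7] − [2,7] + [2,3].
The resulting 19×10 matrix has rank 10, and its Smith normal form has invariant factors (1,1,1,1,1,1,1,1,1,1).

Reading off H_k = ker ∂_k / im ∂_{k+1}:

  H_2: rank ker ∂_2 − rank ∂_3 = (10 − 10) − 0 = 0, and there is no ∂_3, so H_2 = 0.

H_2 ≅ 0.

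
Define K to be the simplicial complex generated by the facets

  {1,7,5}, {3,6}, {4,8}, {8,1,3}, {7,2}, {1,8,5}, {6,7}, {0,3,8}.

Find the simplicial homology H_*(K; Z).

We work with the vertex ordering 0 < 1 < 2 < 3 < 4 < 5 < 6 < 7 < 8. The simplices of K, each written with vertices in increasing order, are:

  0-simplices (9): [0], [1], [2], [3], [4], [5], [6], [7], [8]
  1-simplices (13): [0,3], [0,8], [1,3], [1,5], [1,7], [1,8], [2,7], [3,6], [3,8], [4,8], [5,7], [5,8], [6,7]
  2-simplices (4): [0,3,8], [1,3,8], [1,5,7], [1,5,8]

giving chain groups C_0 ≅ Z^9, C_1 ≅ Z^13, C_2 ≅ Z^4.

Boundary ∂_1: C_1 → C_0 is given by ∂[p,q] = [q] − [p].
The resulting 9×13 matrix has rank 8, and its Smith normal form has invariant factors (1,1,1,1,1,1,1,1).

Boundary ∂_2: C_2 → C_1 sends each 2-simplex [p,q,r] to [q,r] − [p,r] + [p,q]. For instance
  ∂[1,3,8] = [3,8] − [1,8] + [1,3],
  ∂[1,5,8] = [5,8] − [1,8] + [1,5].
The resulting 13×4 matrix has rank 4, and its Smith normal form has invariant factors (1,1,1,1).

Now H_k = ker ∂_k / im ∂_{k+1}, so:

  H_0: rank C_0 − rank ∂_1 = 9 − 8 = 1, and the invariant factors of ∂_1 are all 1, so H_0 ≅ Z.
  H_1: rank ker ∂_1 − rank ∂_2 = (13 − 8) − 4 = 1, and the invariant factors of ∂_2 are all 1, so H_1 ≅ Z.
  H_2: rank ker ∂_2 − rank ∂_3 = (4 − 4) − 0 = 0, and there is no ∂_3, so H_2 ≅ 0.

As a check, the Euler characteristic is 9 − 13 + 4 = 0, which agrees with 1 − 1 + 0 = 0.

H_0 ≅ Z,  H_1 ≅ Z,  H_2 = 0.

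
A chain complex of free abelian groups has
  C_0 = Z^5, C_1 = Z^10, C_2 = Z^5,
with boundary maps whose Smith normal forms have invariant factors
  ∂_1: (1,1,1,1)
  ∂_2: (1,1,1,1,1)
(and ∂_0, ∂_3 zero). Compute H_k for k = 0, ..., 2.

H_0 ≅ Z,  H_1 ≅ Z,  H_2 = 0.

H_0: b_0 = 5 − 0 − 4 = 1; torsion from ∂_1 factors > 1: none. So H_0 ≅ Z.
H_1: b_1 = 10 − 4 − 5 = 1; torsion from ∂_2 factors > 1: none. So H_1 ≅ Z.
H_2: b_2 = 5 − 5 − 0 = 0; torsion from ∂_3 factors > 1: none. So H_2 ≅ 0.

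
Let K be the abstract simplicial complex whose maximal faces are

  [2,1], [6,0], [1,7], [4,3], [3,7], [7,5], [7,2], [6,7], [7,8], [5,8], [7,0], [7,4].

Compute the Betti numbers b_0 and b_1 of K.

b_0 = 1, b_1 = 4.

We work with the vertex ordering 0 < 1 < 2 < 3 < 4 < 5 < 6 < 7 < 8. The simplices of K, each written with vertices in increasing order, are:

  0-simplices (9): [0], [1], [2], [3], [4], [5], [6], [7], [8]
  1-simplices (12): [0,6], [0,7], [1,2], [1,7], [2,7], [3,4], [3,7], [4,7], [5,7], [5,8], [6,7], [7,8]

Hence C_0 ≅ Z^9, C_1 ≅ Z^12.

∂_1: C_1 → C_0 sends each edge [p,q] (with p < q) to q − p. For instance
  ∂[3,7] = [7] − [3].
The resulting 9×12 matrix has rank 8, and its Smith normal form has invariant factors (1,1,1,1,1,1,1,1).

Reading off H_k = ker ∂_k / im ∂_{k+1}:

  H_0: rank C_0 − rank ∂_1 = 9 − 8 = 1, and the invariant factors of ∂_1 are all 1, so H_0 = Z.
  H_1: rank ker ∂_1 − rank ∂_2 = (12 − 8) − 0 = 4, and there is no ∂_2, so H_1 = Z^4.

(K is a triangulation of a wedge of 4 circles.)

Hence the Betti numbers are b_0 = 1, b_1 = 4.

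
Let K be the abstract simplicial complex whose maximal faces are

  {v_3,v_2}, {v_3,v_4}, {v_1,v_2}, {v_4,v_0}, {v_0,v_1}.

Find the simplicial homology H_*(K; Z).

H_0 ≅ Z,  H_1 ≅ Z.

Order the vertices as v_0 < v_1 < v_2 < v_3 < v_4. Listing each simplex with vertices in this order, K has dimension 1 with simplices:

  0-simplices (5): [v_0], [v_1], [v_2], [v_3], [v_4]
  1-simplices (5): [v_0,v_1], [v_0,v_4], [v_1,v_2], [v_2,v_3], [v_3,v_4]

Hence C_0 ≅ Z^5, C_1 ≅ Z^5.

∂_1: C_1 → C_0 sends each edge [p,q] (with p < q) to q − p.
As a 5×5 matrix over Z this has rank 4, with invariant factors (1,1,1,1).

Computing H_k = (kernel of ∂_k) / (image of ∂_{k+1}):

  H_0: rank C_0 − rank ∂_1 = 5 − 4 = 1, and the invariant factors of ∂_1 are all 1, so H_0 ≅ Z.
  H_1: rank ker ∂_1 − rank ∂_2 = (5 − 4) − 0 = 1, and there is no ∂_2, so H_1 ≅ Z.

As a check, the Euler characteristic is 5 − 5 = 0, which agrees with 1 − 1 = 0.
(K is a triangulation of the circle S^1.)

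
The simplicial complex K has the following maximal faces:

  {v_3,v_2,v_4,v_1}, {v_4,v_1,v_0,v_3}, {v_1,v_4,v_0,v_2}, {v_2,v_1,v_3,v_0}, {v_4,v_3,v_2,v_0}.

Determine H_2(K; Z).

Take the total order v_0 < v_1 < v_2 < v_3 < v_4 on the vertex set. Then K (dimension 3) consists of the simplices:

  0-simplices (5): [v_0], [v_1], [v_2], [v_3], [v_4]
  1-simplices (10): [v_0,v_1], [v_0,v_2], [v_0,v_3], [v_0,v_4], [v_1,v_2], [v_1,v_3], [v_1,v_4], [v_2,v_3], [v_2,v_4], [v_3,v_4]
  2-simplices (10): [v_0,v_1,v_2], [v_0,v_1,v_3], [v_0,v_1,v_4], [v_0,v_2,v_3], [v_0,v_2,v_4], [v_0,v_3,v_4], [v_1,v_2,v_3], [v_1,v_2,v_4], [v_1,v_3,v_4], [v_2,v_3,v_4]
  3-simplices (5): [v_0,v_1,v_2,v_3], [v_0,v_1,v_2,v_4], [v_0,v_1,v_3,v_4], [v_0,v_2,v_3,v_4], [v_1,v_2,v_3,v_4]

Hence C_0 ≅ Z^5, C_1 ≅ Z^10, C_2 ≅ Z^10, C_3 ≅ Z^5.

∂_1: C_1 → C_0 maps an edge to its endpoints' difference, ∂[p,q] = q − p. For instance
  ∂[v_1,v_4] = [v_4] − [v_1].
This gives a 5×10 integer matrix of rank 4; reducing to Smith normal form yields diagonal entries (1,1,1,1).

Boundary ∂_2: C_2 → C_1 maps a triangle to the signed sum of its edges. For instance
  ∂[v_1,v_2,v_4] = [v_2,v_4] − [v_1,v_4] + [v_1,v_2],
  ∂[v_0,v_1,v_3] = [v_1,v_3] − [v_0,v_3] + [v_0,v_1].
As a 10×10 matrix over Z this has rank 6, with invariant factors (1,1,1,1,1,1).

∂_3: C_3 → C_2 sends each 3-simplex σ to the alternating sum Σ_i (−1)^i (σ with its i-th vertex removed). For instance
  ∂[v_0,v_1,v_2,v_3] = [v_1,v_2,v_3] − [v_0,v_2,v_3] + [v_0,v_1,v_3] − [v_0,v_1,v_2],
  ∂[v_0,v_1,v_3,v_4] = [v_1,v_3,v_4] − [v_0,v_3,v_4] + [v_0,v_1,v_4] − [v_0,v_1,v_3].
As a 10×5 matrix over Z this has rank 4, with invariant factors (1,1,1,1).

From H_k ≅ ker(∂_k) / im(∂_{k+1}) we obtain:

  H_2: rank ker ∂_2 − rank ∂_3 = (10 − 6) − 4 = 0, and the invariant factors of ∂_3 are all 1, so H_2 ≅ 0.

H_2 ≅ 0.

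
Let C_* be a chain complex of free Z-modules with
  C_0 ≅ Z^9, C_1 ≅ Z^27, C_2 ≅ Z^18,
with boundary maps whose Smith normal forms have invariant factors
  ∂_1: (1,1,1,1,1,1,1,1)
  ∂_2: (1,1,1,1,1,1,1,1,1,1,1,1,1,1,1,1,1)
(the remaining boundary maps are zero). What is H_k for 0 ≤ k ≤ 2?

H_0: b_0 = 9 − 0 − 8 = 1; torsion from ∂_1 factors > 1: none. So H_0 ≅ Z.
H_1: b_1 = 27 − 8 − 17 = 2; torsion from ∂_2 factors > 1: none. So H_1 ≅ Z^2.
H_2: b_2 = 18 − 17 − 0 = 1; torsion from ∂_3 factors > 1: none. So H_2 ≅ Z.

H_0 ≅ Z,  H_1 ≅ Z^2,  H_2 ≅ Z.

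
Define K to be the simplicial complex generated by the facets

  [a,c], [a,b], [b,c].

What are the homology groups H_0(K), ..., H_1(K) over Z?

Take the total order a < b < c on the vertex set. Then K (dimension 1) consists of the simplices:

  0-simplices (3): a, b, c
  1-simplices (3): ab, ac, bc

so the chain groups are C_0 ≅ Z^3, C_1 ≅ Z^3.

The boundary map ∂_1: C_1 → C_0 maps an edge to its endpoints' difference, ∂[p,q] = q − p. For instance
  ∂ab = b − a.
This gives a 3×3 integer matrix of rank 2; reducing to Smith normal form yields diagonal entries (1,1).

Reading off H_k = ker ∂_k / im ∂_{k+1}:

  H_0: rank C_0 − rank ∂_1 = 3 − 2 = 1, and the invariant factors of ∂_1 are all 1, so H_0 ≅ Z.
  H_1: rank ker ∂_1 − rank ∂_2 = (3 − 2) − 0 = 1, and there is no ∂_2, so H_1 ≅ Z.

H_0 = Z,  H_1 = Z.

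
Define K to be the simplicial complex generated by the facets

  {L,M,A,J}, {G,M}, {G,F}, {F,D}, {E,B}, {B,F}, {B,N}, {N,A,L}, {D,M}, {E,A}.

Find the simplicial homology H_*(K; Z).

H_0 ≅ Z,  H_1 ≅ Z^3,  H_2 = 0,  H_3 = 0.

Take the total order A < B < D < E < F < G < J < L < M < N on the vertex set. Then K (dimension 3) consists of the simplices:

  0-simplices (10): A, B, D, E, F, G, J, L, M, N
  1-simplices (16): AE, AJ, AL, AM, AN, BE, BF, BN, DF, DM, FG, GM, JL, JM, LM, LN
  2-simplices (5): AJL, AJM, ALM, ALN, JLM
  3-simplices (1): AJLM

Hence C_0 ≅ Z^10, C_1 ≅ Z^16, C_2 ≅ Z^5, C_3 ≅ Z^1.

∂_1: C_1 → C_0 sends each edge [p,q] (with p < q) to q − p.
The resulting 10×16 matrix has rank 9, and its Smith normal form has invariant factors (1,1,1,1,1,1,1,1,1).

The boundary map ∂_2: C_2 → C_1 acts by ∂[p,q,r] = [q,r] − [p,r] + [p,q]. For instance
  ∂JLM = LM − JM + JL,
  ∂AJM = JM − AM + AJ.
The 16×5 boundary matrix has rank 4 and Smith normal form diag(1,1,1,1).

The boundary map ∂_3: C_3 → C_2 sends each 3-simplex σ to the alternating sum Σ_i (−1)^i (σ with its i-th vertex removed). For instance
  ∂AJLM = JLM − ALM + AJM − AJL.
The 5×1 boundary matrix has rank 1 and Smith normal form diag(1).

Reading off H_k = ker ∂_k / im ∂_{k+1}:

  H_0: rank C_0 − rank ∂_1 = 10 − 9 = 1, and the invariant factors of ∂_1 are all 1, so H_0 ≅ Z.
  H_1: rank ker ∂_1 − rank ∂_2 = (16 − 9) − 4 = 3, and the invariant factors of ∂_2 are all 1, so H_1 ≅ Z^3.
  H_2: rank ker ∂_2 − rank ∂_3 = (5 − 4) − 1 = 0, and the invariant factors of ∂_3 are all 1, so H_2 ≅ 0.
  H_3: rank ker ∂_3 − rank ∂_4 = (1 − 1) − 0 = 0, and there is no ∂_4, so H_3 ≅ 0.

As a check, the Euler characteristic is 10 − 16 + 5 − 1 = -2, which agrees with 1 − 3 + 0 − 0 = -2.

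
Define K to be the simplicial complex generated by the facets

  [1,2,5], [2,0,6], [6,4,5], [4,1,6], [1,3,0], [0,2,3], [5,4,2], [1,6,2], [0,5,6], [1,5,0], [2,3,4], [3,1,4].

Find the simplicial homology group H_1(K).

Take the total order 0 < 1 < 2 < 3 < 4 < 5 < 6 on the vertex set. Then K (dimension 2) consists of the simplices:

  0-simplices (7): [0], [1], [2], [3], [4], [5], [6]
  1-simplices (18): [0,1], [0,2], [0,3], [0,5], [0,6], [1,2], [1,3], [1,4], [1,5], [1,6], [2,3], [2,4], [2,5], [2,6], [3,4], [4,5], [4,6], [5,6]
  2-simplices (12): [0,1,3], [0,1,5], [0,2,3], [0,2,6], [0,5,6], [1,2,5], [1,2,6], [1,3,4], [1,4,6], [2,3,4], [2,4,5], [4,5,6]

giving chain groups C_0 ≅ Z^7, C_1 ≅ Z^18, C_2 ≅ Z^12.

The boundary map ∂_1: C_1 → C_0 sends each edge [p,q] (with p < q) to q − p. For instance
  ∂[1,2] = [2] − [1].
This gives a 7×18 integer matrix of rank 6; reducing to Smith normal form yields diagonal entries (1,1,1,1,1,1).

The boundary map ∂_2: C_2 → C_1 maps a triangle to the signed sum of its edges. For instance
  ∂[1,3,4] = [3,4] − [1,4] + [1,3],
  ∂[0,1,5] = [1,5] − [0,5] + [0,1].
The resulting 18×12 matrix has rank 12, and its Smith normal form has invariant factors (1,1,1,1,1,1,1,1,1,1,1,2).

Reading off H_k = ker ∂_k / im ∂_{k+1}:

  H_1: rank ker ∂_1 − rank ∂_2 = (18 − 6) − 12 = 0, and ∂_2 has invariant factor 2 > 1, so H_1 = Z/2.

(K is a triangulation of the real projective plane RP^2.)

H_1 ≅ Z/2.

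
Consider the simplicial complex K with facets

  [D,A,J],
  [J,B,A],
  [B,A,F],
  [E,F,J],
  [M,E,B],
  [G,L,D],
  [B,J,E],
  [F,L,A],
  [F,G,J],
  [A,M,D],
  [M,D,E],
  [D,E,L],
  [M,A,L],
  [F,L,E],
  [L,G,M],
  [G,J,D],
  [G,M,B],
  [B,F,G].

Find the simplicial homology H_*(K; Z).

H_0 ≅ Z,  H_1 ≅ Z ⊕ Z_2,  H_2 = 0.

We work with the vertex ordering A < B < D < E < F < G < J < L < M. The simplices of K, each written with vertices in increasing order, are:

  0-simplices (9): A, B, D, E, F, G, J, L, M
  1-simplices (27): AB, AD, AF, AJ, AL, AM, BE, BF, BG, BJ, BM, DE, DG, DJ, DL, DM, EF, EJ, EL, EM, FG, FJ, FL, GJ, GL, GM, LM
  2-simplices (18): ABF, ABJ, ADJ, ADM, AFL, ALM, BEJ, BEM, BFG, BGM, DEL, DEM, DGJ, DGL, EFJ, EFL, FGJ, GLM

so the chain groups are C_0 ≅ Z^9, C_1 ≅ Z^27, C_2 ≅ Z^18.

Boundary ∂_1: C_1 → C_0 is given by ∂[p,q] = [q] − [p].
This gives a 9×27 integer matrix of rank 8; reducing to Smith normal form yields diagonal entries (1,1,1,1,1,1,1,1).

The boundary map ∂_2: C_2 → C_1 sends each 2-simplex [p,q,r] to [q,r] − [p,r] + [p,q]. For instance
  ∂ADM = DM − AM + AD,
  ∂EFL = FL − EL + EF.
The resulting 27×18 matrix has rank 18, and its Smith normal form has invariant factors (1,1,1,1,1,1,1,1,1,1,1,1,1,1,1,1,1,2).

Computing H_k = (kernel of ∂_k) / (image of ∂_{k+1}):

  H_0: rank C_0 − rank ∂_1 = 9 − 8 = 1, and the invariant factors of ∂_1 are all 1, so H_0 ≅ Z.
  H_1: rank ker ∂_1 − rank ∂_2 = (27 − 8) − 18 = 1, and ∂_2 has invariant factor 2 > 1, so H_1 ≅ Z ⊕ Z_2.
  H_2: rank ker ∂_2 − rank ∂_3 = (18 − 18) − 0 = 0, and there is no ∂_3, so H_2 ≅ 0.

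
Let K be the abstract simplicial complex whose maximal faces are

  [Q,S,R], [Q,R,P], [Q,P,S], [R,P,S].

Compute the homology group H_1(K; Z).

We work with the vertex ordering P < Q < R < S. The simplices of K, each written with vertices in increasing order, are:

  0-simplices (4): P, Q, R, S
  1-simplices (6): PQ, PR, PS, QR, QS, RS
  2-simplices (4): PQR, PQS, PRS, QRS

giving chain groups C_0 ≅ Z^4, C_1 ≅ Z^6, C_2 ≅ Z^4.

∂_1: C_1 → C_0 maps an edge to its endpoints' difference, ∂[p,q] = q − p.
The 4×6 boundary matrix has rank 3 and Smith normal form diag(1,1,1).

Boundary ∂_2: C_2 → C_1 sends each 2-simplex [p,q,r] to [q,r] − [p,r] + [p,q]. For instance
  ∂QRS = RS − QS + QR,
  ∂PQS = QS − PS + PQ.
The 6×4 boundary matrix has rank 3 and Smith normal form diag(1,1,1).

From H_k ≅ ker(∂_k) / im(∂_{k+1}) we obtain:

  H_1: rank ker ∂_1 − rank ∂_2 = (6 − 3) − 3 = 0, and the invariant factors of ∂_2 are all 1, so H_1 ≅ 0.

H_1 = 0.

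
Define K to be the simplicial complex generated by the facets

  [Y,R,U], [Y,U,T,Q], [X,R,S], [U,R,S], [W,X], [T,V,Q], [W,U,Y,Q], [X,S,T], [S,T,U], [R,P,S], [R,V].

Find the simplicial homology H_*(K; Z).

H_0 ≅ Z,  H_1 ≅ Z^2,  H_2 = 0,  H_3 = 0.

Take the total order P < Q < R < S < T < U < V < W < X < Y on the vertex set. Then K (dimension 3) consists of the simplices:

  0-simplices (10): P, Q, R, S, T, U, V, W, X, Y
  1-simplices (23): PR, PS, QT, QU, QV, QW, QY, RS, RU, RV, RX, RY, ST, SU, SX, TU, TV, TX, TY, UW, UY, WX, WY
  2-simplices (14): PRS, QTU, QTV, QTY, QUW, QUY, QWY, RSU, RSX, RUY, STU, STX, TUY, UWY
  3-simplices (2): QTUY, QUWY

Hence C_0 ≅ Z^10, C_1 ≅ Z^23, C_2 ≅ Z^14, C_3 ≅ Z^2.

Boundary ∂_1: C_1 → C_0 sends each edge [p,q] (with p < q) to q − p. For instance
  ∂UW = W − U.
The 10×23 boundary matrix has rank 9 and Smith normal form diag(1,1,1,1,1,1,1,1,1).

∂_2: C_2 → C_1 sends each 2-simplex [p,q,r] to [q,r] − [p,r] + [p,q]. For instance
  ∂STX = TX − SX + ST,
  ∂TUY = UY − TY + TU.
As a 23×14 matrix over Z this has rank 12, with invariant factors (1,1,1,1,1,1,1,1,1,1,1,1).

The boundary map ∂_3: C_3 → C_2 sends each 3-simplex σ to the alternating sum Σ_i (−1)^i (σ with its i-th vertex removed). For instance
  ∂QUWY = UWY − QWY + QUY − QUW,
  ∂QTUY = TUY − QUY + QTY − QTU.
As a 14×2 matrix over Z this has rank 2, with invariant factors (1,1).

From H_k ≅ ker(∂_k) / im(∂_{k+1}) we obtain:

  H_0: rank C_0 − rank ∂_1 = 10 − 9 = 1, and the invariant factors of ∂_1 are all 1, so H_0 = Z.
  H_1: rank ker ∂_1 − rank ∂_2 = (23 − 9) − 12 = 2, and the invariant factors of ∂_2 are all 1, so H_1 = Z^2.
  H_2: rank ker ∂_2 − rank ∂_3 = (14 − 12) − 2 = 0, and the invariant factors of ∂_3 are all 1, so H_2 = 0.
  H_3: rank ker ∂_3 − rank ∂_4 = (2 − 2) − 0 = 0, and there is no ∂_4, so H_3 = 0.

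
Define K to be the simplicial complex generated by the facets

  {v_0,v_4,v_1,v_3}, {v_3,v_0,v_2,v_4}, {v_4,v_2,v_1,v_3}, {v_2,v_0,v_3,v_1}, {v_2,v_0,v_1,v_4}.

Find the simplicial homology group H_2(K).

H_2 ≅ 0.

Fix the vertex order v_0 < v_1 < v_2 < v_3 < v_4 and write every simplex with vertices in increasing order. Then dim K = 3 and the simplices of K are:

  0-simplices (5): [v_0], [v_1], [v_2], [v_3], [v_4]
  1-simplices (10): [v_0,v_1], [v_0,v_2], [v_0,v_3], [v_0,v_4], [v_1,v_2], [v_1,v_3], [v_1,v_4], [v_2,v_3], [v_2,v_4], [v_3,v_4]
  2-simplices (10): [v_0,v_1,v_2], [v_0,v_1,v_3], [v_0,v_1,v_4], [v_0,v_2,v_3], [v_0,v_2,v_4], [v_0,v_3,v_4], [v_1,v_2,v_3], [v_1,v_2,v_4], [v_1,v_3,v_4], [v_2,v_3,v_4]
  3-simplices (5): [v_0,v_1,v_2,v_3], [v_0,v_1,v_2,v_4], [v_0,v_1,v_3,v_4], [v_0,v_2,v_3,v_4], [v_1,v_2,v_3,v_4]

giving chain groups C_0 ≅ Z^5, C_1 ≅ Z^10, C_2 ≅ Z^10, C_3 ≅ Z^5.

∂_1: C_1 → C_0 sends each edge [p,q] (with p < q) to q − p. For instance
  ∂[v_2,v_4] = [v_4] − [v_2].
As a 5×10 matrix over Z this has rank 4, with invariant factors (1,1,1,1).

Boundary ∂_2: C_2 → C_1 sends each 2-simplex [p,q,r] to [q,r] − [p,r] + [p,q]. For instance
  ∂[v_1,v_2,v_4] = [v_2,v_4] − [v_1,v_4] + [v_1,v_2],
  ∂[v_0,v_3,v_4] = [v_3,v_4] − [v_0,v_4] + [v_0,v_3].
As a 10×10 matrix over Z this has rank 6, with invariant factors (1,1,1,1,1,1).

Boundary ∂_3: C_3 → C_2 sends each 3-simplex σ to the alternating sum Σ_i (−1)^i (σ with its i-th vertex removed). For instance
  ∂[v_0,v_2,v_3,v_4] = [v_2,v_3,v_4] − [v_0,v_3,v_4] + [v_0,v_2,v_4] − [v_0,v_2,v_3],
  ∂[v_0,v_1,v_3,v_4] = [v_1,v_3,v_4] − [v_0,v_3,v_4] + [v_0,v_1,v_4] − [v_0,v_1,v_3].
The 10×5 boundary matrix has rank 4 and Smith normal form diag(1,1,1,1).

Now H_k = ker ∂_k / im ∂_{k+1}, so:

  H_2: rank ker ∂_2 − rank ∂_3 = (10 − 6) − 4 = 0, and the invariant factors of ∂_3 are all 1, so H_2 = 0.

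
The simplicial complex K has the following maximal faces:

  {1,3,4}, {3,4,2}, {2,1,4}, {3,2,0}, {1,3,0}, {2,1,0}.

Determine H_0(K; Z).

Take the total order 0 < 1 < 2 < 3 < 4 on the vertex set. Then K (dimension 2) consists of the simplices:

  0-simplices (5): [0], [1], [2], [3], [4]
  1-simplices (9): [0,1], [0,2], [0,3], [1,2], [1,3], [1,4], [2,3], [2,4], [3,4]
  2-simplices (6): [0,1,2], [0,1,3], [0,2,3], [1,2,4], [1,3,4], [2,3,4]

giving chain groups C_0 ≅ Z^5, C_1 ≅ Z^9, C_2 ≅ Z^6.

∂_1: C_1 → C_0 sends each edge [p,q] (with p < q) to q − p. For instance
  ∂[2,3] = [3] − [2].
The 5×9 boundary matrix has rank 4 and Smith normal form diag(1,1,1,1).

The boundary map ∂_2: C_2 → C_1 acts by ∂[p,q,r] = [q,r] − [p,r] + [p,q]. For instance
  ∂[0,1,2] = [1,2] − [0,2] + [0,1],
  ∂[1,2,4] = [2,4] − [1,4] + [1,2].
The 9×6 boundary matrix has rank 5 and Smith normal form diag(1,1,1,1,1).

Now H_k = ker ∂_k / im ∂_{k+1}, so:

  H_0: rank C_0 − rank ∂_1 = 5 − 4 = 1, and the invariant factors of ∂_1 are all 1, so H_0 ≅ Z.

H_0 ≅ Z.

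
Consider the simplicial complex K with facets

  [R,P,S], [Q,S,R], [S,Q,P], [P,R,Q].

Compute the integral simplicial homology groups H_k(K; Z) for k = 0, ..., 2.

Take the total order P < Q < R < S on the vertex set. Then K (dimension 2) consists of the simplices:

  0-simplices (4): P, Q, R, S
  1-simplices (6): PQ, PR, PS, QR, QS, RS
  2-simplices (4): PQR, PQS, PRS, QRS

Hence C_0 ≅ Z^4, C_1 ≅ Z^6, C_2 ≅ Z^4.

∂_1: C_1 → C_0 maps an edge to its endpoints' difference, ∂[p,q] = q − p. For instance
  ∂RS = S − R.
As a 4×6 matrix over Z this has rank 3, with invariant factors (1,1,1).

∂_2: C_2 → C_1 sends each 2-simplex [p,q,r] to [q,r] − [p,r] + [p,q]. For instance
  ∂PRS = RS − PS + PR,
  ∂PQR = QR − PR + PQ.
The resulting 6×4 matrix has rank 3, and its Smith normal form has invariant factors (1,1,1).

Reading off H_k = ker ∂_k / im ∂_{k+1}:

  H_0: rank C_0 − rank ∂_1 = 4 − 3 = 1, and the invariant factors of ∂_1 are all 1, so H_0 ≅ Z.
  H_1: rank ker ∂_1 − rank ∂_2 = (6 − 3) − 3 = 0, and the invariant factors of ∂_2 are all 1, so H_1 ≅ 0.
  H_2: rank ker ∂_2 − rank ∂_3 = (4 − 3) − 0 = 1, and there is no ∂_3, so H_2 ≅ Z.

As a check, the Euler characteristic is 4 − 6 + 4 = 2, which agrees with 1 − 0 + 1 = 2.

H_0 = Z,  H_1 = 0,  H_2 = Z.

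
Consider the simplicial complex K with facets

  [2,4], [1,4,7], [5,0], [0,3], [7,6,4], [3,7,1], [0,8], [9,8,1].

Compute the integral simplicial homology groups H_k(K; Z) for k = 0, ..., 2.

Take the total order 0 < 1 < 2 < 3 < 4 < 5 < 6 < 7 < 8 < 9 on the vertex set. Then K (dimension 2) consists of the simplices:

  0-simplices (10): [0], [1], [2], [3], [4], [5], [6], [7], [8], [9]
  1-simplices (14): [0,3], [0,5], [0,8], [1,3], [1,4], [1,7], [1,8], [1,9], [2,4], [3,7], [4,6], [4,7], [6,7], [8,9]
  2-simplices (4): [1,3,7], [1,4,7], [1,8,9], [4,6,7]

giving chain groups C_0 ≅ Z^10, C_1 ≅ Z^14, C_2 ≅ Z^4.

∂_1: C_1 → C_0 is given by ∂[p,q] = [q] − [p].
As a 10×14 matrix over Z this has rank 9, with invariant factors (1,1,1,1,1,1,1,1,1).

∂_2: C_2 → C_1 acts by ∂[p,q,r] = [q,r] − [p,r] + [p,q]. For instance
  ∂[4,6,7] = [6,7] − [4,7] + [4,6],
  ∂[1,8,9] = [8,9] − [1,9] + [1,8].
As a 14×4 matrix over Z this has rank 4, with invariant factors (1,1,1,1).

From H_k ≅ ker(∂_k) / im(∂_{k+1}) we obtain:

  H_0: rank C_0 − rank ∂_1 = 10 − 9 = 1, and the invariant factors of ∂_1 are all 1, so H_0 = Z.
  H_1: rank ker ∂_1 − rank ∂_2 = (14 − 9) − 4 = 1, and the invariant factors of ∂_2 are all 1, so H_1 = Z.
  H_2: rank ker ∂_2 − rank ∂_3 = (4 − 4) − 0 = 0, and there is no ∂_3, so H_2 = 0.

As a check, the Euler characteristic is 10 − 14 + 4 = 0, which agrees with 1 − 1 + 0 = 0.

H_0 = Z,  H_1 = Z,  H_2 = 0.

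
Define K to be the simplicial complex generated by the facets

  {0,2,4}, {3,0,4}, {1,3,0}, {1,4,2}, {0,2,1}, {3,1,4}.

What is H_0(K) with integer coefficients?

K has 5 vertices, 9 edges, 6 triangles.
rank ∂_0 = 0, rank ∂_1 = 4 ⇒ b_0 = 5 − 0 − 4 = 1; all invariant factors of ∂_1 are 1 so no torsion. So H_0 = Z.

H_0 ≅ Z.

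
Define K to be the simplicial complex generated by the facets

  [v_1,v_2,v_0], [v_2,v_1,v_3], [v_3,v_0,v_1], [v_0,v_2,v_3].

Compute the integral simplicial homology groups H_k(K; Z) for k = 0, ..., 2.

K has 4 vertices, 6 edges, 4 triangles.
rank ∂_0 = 0, rank ∂_1 = 3 ⇒ b_0 = 4 − 0 − 3 = 1; all invariant factors of ∂_1 are 1 so no torsion. So H_0 = Z.
rank ∂_1 = 3, rank ∂_2 = 3 ⇒ b_1 = 6 − 3 − 3 = 0; all invariant factors of ∂_2 are 1 so no torsion. So H_1 = 0.
rank ∂_2 = 3, rank ∂_3 = 0 ⇒ b_2 = 4 − 3 − 0 = 1. So H_2 = Z.

H_0 ≅ Z,  H_1 = 0,  H_2 ≅ Z.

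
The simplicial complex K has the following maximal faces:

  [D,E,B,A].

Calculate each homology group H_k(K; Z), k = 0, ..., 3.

H_0 ≅ Z,  H_1 = 0,  H_2 = 0,  H_3 = 0.

K has 4 vertices, 6 edges, 4 triangles, 1 3-simplex.
rank ∂_0 = 0, rank ∂_1 = 3 ⇒ b_0 = 4 − 0 − 3 = 1; all invariant factors of ∂_1 are 1 so no torsion. So H_0 = Z.
rank ∂_1 = 3, rank ∂_2 = 3 ⇒ b_1 = 6 − 3 − 3 = 0; all invariant factors of ∂_2 are 1 so no torsion. So H_1 = 0.
rank ∂_2 = 3, rank ∂_3 = 1 ⇒ b_2 = 4 − 3 − 1 = 0; all invariant factors of ∂_3 are 1 so no torsion. So H_2 = 0.
rank ∂_3 = 1, rank ∂_4 = 0 ⇒ b_3 = 1 − 1 − 0 = 0. So H_3 = 0.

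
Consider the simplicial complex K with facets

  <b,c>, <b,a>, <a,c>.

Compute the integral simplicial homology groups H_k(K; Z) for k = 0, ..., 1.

Take the total order a < b < c on the vertex set. Then K (dimension 1) consists of the simplices:

  0-simplices (3): a, b, c
  1-simplices (3): ab, ac, bc

giving chain groups C_0 ≅ Z^3, C_1 ≅ Z^3.

The boundary map ∂_1: C_1 → C_0 is given by ∂[p,q] = [q] − [p]. For instance
  ∂bc = c − b.
The resulting 3×3 matrix has rank 2, and its Smith normal form has invariant factors (1,1).

Computing H_k = (kernel of ∂_k) / (image of ∂_{k+1}):

  H_0: rank C_0 − rank ∂_1 = 3 − 2 = 1, and the invariant factors of ∂_1 are all 1, so H_0 ≅ Z.
  H_1: rank ker ∂_1 − rank ∂_2 = (3 − 2) − 0 = 1, and there is no ∂_2, so H_1 ≅ Z.

H_0 ≅ Z,  H_1 ≅ Z.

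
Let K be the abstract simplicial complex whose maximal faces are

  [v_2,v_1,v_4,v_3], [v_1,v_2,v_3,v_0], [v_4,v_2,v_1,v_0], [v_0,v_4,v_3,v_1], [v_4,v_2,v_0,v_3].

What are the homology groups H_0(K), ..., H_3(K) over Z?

Order the vertices as v_0 < v_1 < v_2 < v_3 < v_4. Listing each simplex with vertices in this order, K has dimension 3 with simplices:

  0-simplices (5): [v_0], [v_1], [v_2], [v_3], [v_4]
  1-simplices (10): [v_0,v_1], [v_0,v_2], [v_0,v_3], [v_0,v_4], [v_1,v_2], [v_1,v_3], [v_1,v_4], [v_2,v_3], [v_2,v_4], [v_3,v_4]
  2-simplices (10): [v_0,v_1,v_2], [v_0,v_1,v_3], [v_0,v_1,v_4], [v_0,v_2,v_3], [v_0,v_2,v_4], [v_0,v_3,v_4], [v_1,v_2,v_3], [v_1,v_2,v_4], [v_1,v_3,v_4], [v_2,v_3,v_4]
  3-simplices (5): [v_0,v_1,v_2,v_3], [v_0,v_1,v_2,v_4], [v_0,v_1,v_3,v_4], [v_0,v_2,v_3,v_4], [v_1,v_2,v_3,v_4]

giving chain groups C_0 ≅ Z^5, C_1 ≅ Z^10, C_2 ≅ Z^10, C_3 ≅ Z^5.

Boundary ∂_1: C_1 → C_0 maps an edge to its endpoints' difference, ∂[p,q] = q − p.
The 5×10 boundary matrix has rank 4 and Smith normal form diag(1,1,1,1).

The boundary map ∂_2: C_2 → C_1 sends each 2-simplex [p,q,r] to [q,r] − [p,r] + [p,q]. For instance
  ∂[v_0,v_1,v_3] = [v_1,v_3] − [v_0,v_3] + [v_0,v_1],
  ∂[v_1,v_3,v_4] = [v_3,v_4] − [v_1,v_4] + [v_1,v_3].
This gives a 10×10 integer matrix of rank 6; reducing to Smith normal form yields diagonal entries (1,1,1,1,1,1).

The boundary map ∂_3: C_3 → C_2 sends each 3-simplex σ to the alternating sum Σ_i (−1)^i (σ with its i-th vertex removed). For instance
  ∂[v_0,v_1,v_2,v_3] = [v_1,v_2,v_3] − [v_0,v_2,v_3] + [v_0,v_1,v_3] − [v_0,v_1,v_2],
  ∂[v_0,v_1,v_3,v_4] = [v_1,v_3,v_4] − [v_0,v_3,v_4] + [v_0,v_1,v_4] − [v_0,v_1,v_3].
The 10×5 boundary matrix has rank 4 and Smith normal form diag(1,1,1,1).

Reading off H_k = ker ∂_k / im ∂_{k+1}:

  H_0: rank C_0 − rank ∂_1 = 5 − 4 = 1, and the invariant factors of ∂_1 are all 1, so H_0 ≅ Z.
  H_1: rank ker ∂_1 − rank ∂_2 = (10 − 4) − 6 = 0, and the invariant factors of ∂_2 are all 1, so H_1 ≅ 0.
  H_2: rank ker ∂_2 − rank ∂_3 = (10 − 6) − 4 = 0, and the invariant factors of ∂_3 are all 1, so H_2 ≅ 0.
  H_3: rank ker ∂_3 − rank ∂_4 = (5 − 4) − 0 = 1, and there is no ∂_4, so H_3 ≅ Z.

H_0 = Z,  H_1 = 0,  H_2 = 0,  H_3 = Z.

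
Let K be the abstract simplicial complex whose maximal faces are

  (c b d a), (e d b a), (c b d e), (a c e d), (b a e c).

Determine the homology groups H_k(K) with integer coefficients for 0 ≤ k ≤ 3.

Take the total order a < b < c < d < e on the vertex set. Then K (dimension 3) consists of the simplices:

  0-simplices (5): a, b, c, d, e
  1-simplices (10): ab, ac, ad, ae, bc, bd, be, cd, ce, de
  2-simplices (10): abc, abd, abe, acd, ace, ade, bcd, bce, bde, cde
  3-simplices (5): abcd, abce, abde, acde, bcde

Hence C_0 ≅ Z^5, C_1 ≅ Z^10, C_2 ≅ Z^10, C_3 ≅ Z^5.

Boundary ∂_1: C_1 → C_0 is given by ∂[p,q] = [q] − [p]. For instance
  ∂bc = c − b.
This gives a 5×10 integer matrix of rank 4; reducing to Smith normal form yields diagonal entries (1,1,1,1).

The boundary map ∂_2: C_2 → C_1 acts by ∂[p,q,r] = [q,r] − [p,r] + [p,q]. For instance
  ∂abc = bc − ac + ab,
  ∂acd = cd − ad + ac.
This gives a 10×10 integer matrix of rank 6; reducing to Smith normal form yields diagonal entries (1,1,1,1,1,1).

The boundary map ∂_3: C_3 → C_2 sends each 3-simplex σ to the alternating sum Σ_i (−1)^i (σ with its i-th vertex removed). For instance
  ∂acde = cde − ade + ace − acd,
  ∂abcd = bcd − acd + abd − abc.
The 10×5 boundary matrix has rank 4 and Smith normal form diag(1,1,1,1).

From H_k ≅ ker(∂_k) / im(∂_{k+1}) we obtain:

  H_0: rank C_0 − rank ∂_1 = 5 − 4 = 1, and the invariant factors of ∂_1 are all 1, so H_0 ≅ Z.
  H_1: rank ker ∂_1 − rank ∂_2 = (10 − 4) − 6 = 0, and the invariant factors of ∂_2 are all 1, so H_1 ≅ 0.
  H_2: rank ker ∂_2 − rank ∂_3 = (10 − 6) − 4 = 0, and the invariant factors of ∂_3 are all 1, so H_2 ≅ 0.
  H_3: rank ker ∂_3 − rank ∂_4 = (5 − 4) − 0 = 1, and there is no ∂_4, so H_3 ≅ Z.

(K is a triangulation of the 3-sphere S^3.)

H_0 = Z,  H_1 = 0,  H_2 = 0,  H_3 = Z.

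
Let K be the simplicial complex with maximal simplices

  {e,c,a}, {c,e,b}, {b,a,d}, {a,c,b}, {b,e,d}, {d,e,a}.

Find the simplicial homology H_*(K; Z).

H_0 ≅ Z,  H_1 = 0,  H_2 ≅ Z.

Order the vertices as a < b < c < d < e. Listing each simplex with vertices in this order, K has dimension 2 with simplices:

  0-simplices (5): a, b, c, d, e
  1-simplices (9): ab, ac, ad, ae, bc, bd, be, ce, de
  2-simplices (6): abc, abd, ace, ade, bce, bde

Hence C_0 ≅ Z^5, C_1 ≅ Z^9, C_2 ≅ Z^6.

The boundary map ∂_1: C_1 → C_0 maps an edge to its endpoints' difference, ∂[p,q] = q − p. For instance
  ∂ac = c − a.
This gives a 5×9 integer matrix of rank 4; reducing to Smith normal form yields diagonal entries (1,1,1,1).

The boundary map ∂_2: C_2 → C_1 acts by ∂[p,q,r] = [q,r] − [p,r] + [p,q]. For instance
  ∂abc = bc − ac + ab,
  ∂ace = ce − ae + ac.
As a 9×6 matrix over Z this has rank 5, with invariant factors (1,1,1,1,1).

Reading off H_k = ker ∂_k / im ∂_{k+1}:

  H_0: rank C_0 − rank ∂_1 = 5 − 4 = 1, and the invariant factors of ∂_1 are all 1, so H_0 ≅ Z.
  H_1: rank ker ∂_1 − rank ∂_2 = (9 − 4) − 5 = 0, and the invariant factors of ∂_2 are all 1, so H_1 ≅ 0.
  H_2: rank ker ∂_2 − rank ∂_3 = (6 − 5) − 0 = 1, and there is no ∂_3, so H_2 ≅ Z.

As a check, the Euler characteristic is 5 − 9 + 6 = 2, which agrees with 1 − 0 + 1 = 2.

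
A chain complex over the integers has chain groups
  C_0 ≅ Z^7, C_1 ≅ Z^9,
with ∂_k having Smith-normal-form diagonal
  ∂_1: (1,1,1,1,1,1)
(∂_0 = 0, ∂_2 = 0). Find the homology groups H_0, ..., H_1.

H_0: b_0 = 7 − 0 − 6 = 1; torsion from ∂_1 factors > 1: none. So H_0 = Z.
H_1: b_1 = 9 − 6 − 0 = 3; torsion from ∂_2 factors > 1: none. So H_1 = Z^3.

H_0 = Z,  H_1 = Z^3.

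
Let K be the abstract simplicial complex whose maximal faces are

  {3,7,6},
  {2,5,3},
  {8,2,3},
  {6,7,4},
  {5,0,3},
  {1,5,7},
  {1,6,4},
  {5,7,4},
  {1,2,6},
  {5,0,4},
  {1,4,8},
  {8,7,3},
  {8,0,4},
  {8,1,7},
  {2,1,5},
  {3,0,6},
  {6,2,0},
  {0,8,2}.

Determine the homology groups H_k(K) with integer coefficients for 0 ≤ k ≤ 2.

H_0 ≅ Z,  H_1 ≅ Z ⊕ Z_2,  H_2 = 0.

Order the vertices as 0 < 1 < 2 < 3 < 4 < 5 < 6 < 7 < 8. Listing each simplex with vertices in this order, K has dimension 2 with simplices:

  0-simplices (9): [0], [1], [2], [3], [4], [5], [6], [7], [8]
  1-simplices (27): (27 of them)
  2-simplices (18): [0,2,6], [0,2,8], [0,3,5], [0,3,6], [0,4,5], [0,4,8], [1,2,5], [1,2,6], [1,4,6], [1,4,8], [1,5,7], [1,7,8], [2,3,5], [2,3,8], [3,6,7], [3,7,8], [4,5,7], [4,6,7]

so the chain groups are C_0 ≅ Z^9, C_1 ≅ Z^27, C_2 ≅ Z^18.

The boundary map ∂_1: C_1 → C_0 maps an edge to its endpoints' difference, ∂[p,q] = q − p. For instance
  ∂[0,3] = [3] − [0].
As a 9×27 matrix over Z this has rank 8, with invariant factors (1,1,1,1,1,1,1,1).

The boundary map ∂_2: C_2 → C_1 acts by ∂[p,q,r] = [q,r] − [p,r] + [p,q]. For instance
  ∂[0,4,5] = [4,5] − [0,5] + [0,4],
  ∂[4,6,7] = [6,7] − [4,7] + [4,6].
As a 27×18 matrix over Z this has rank 18, with invariant factors (1,1,1,1,1,1,1,1,1,1,1,1,1,1,1,1,1,2).

From H_k ≅ ker(∂_k) / im(∂_{k+1}) we obtain:

  H_0: rank C_0 − rank ∂_1 = 9 − 8 = 1, and the invariant factors of ∂_1 are all 1, so H_0 = Z.
  H_1: rank ker ∂_1 − rank ∂_2 = (27 − 8) − 18 = 1, and ∂_2 has invariant factor 2 > 1, so H_1 = Z ⊕ Z_2.
  H_2: rank ker ∂_2 − rank ∂_3 = (18 − 18) − 0 = 0, and there is no ∂_3, so H_2 = 0.

(K is a triangulation of the Klein bottle.)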